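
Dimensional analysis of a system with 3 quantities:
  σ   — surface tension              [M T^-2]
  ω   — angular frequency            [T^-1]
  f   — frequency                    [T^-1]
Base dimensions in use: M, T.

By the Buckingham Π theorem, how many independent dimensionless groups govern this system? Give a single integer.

1

Write exponents as rows M,T / cols σ,ω,f:
  M: [ 1  0  0]
  T: [-2 -1 -1]
Echelon form has 2 nonzero rows (pivots: σ,ω)
n=3, r=2 ⇒ 1 dimensionless group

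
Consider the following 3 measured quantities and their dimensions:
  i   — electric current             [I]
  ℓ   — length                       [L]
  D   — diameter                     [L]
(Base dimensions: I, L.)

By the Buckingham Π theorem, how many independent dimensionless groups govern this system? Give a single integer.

Dimensional matrix (I×L by i×ℓ×D):
  I: [ 1  0  0]
  L: [ 0  1  1]
RREF → pivots at {i,ℓ} ⇒ r = 2
n=3, r=2 ⇒ 1 dimensionless group

1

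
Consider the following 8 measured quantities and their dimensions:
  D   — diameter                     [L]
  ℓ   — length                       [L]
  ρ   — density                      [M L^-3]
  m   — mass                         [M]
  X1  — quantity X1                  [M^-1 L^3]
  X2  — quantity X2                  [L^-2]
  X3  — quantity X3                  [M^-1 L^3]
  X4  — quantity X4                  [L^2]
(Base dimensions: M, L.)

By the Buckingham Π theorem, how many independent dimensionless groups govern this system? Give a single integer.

Dimensional matrix (M×L by D×ℓ×ρ×m×X1×X2×X3×X4):
  M: [ 0  0  1  1 -1  0 -1  0]
  L: [ 1  1 -3  0  3 -2  3  2]
Echelon form has 2 nonzero rows (pivots: D,ρ)
Π count = n − r = 8 − 2 = 6

6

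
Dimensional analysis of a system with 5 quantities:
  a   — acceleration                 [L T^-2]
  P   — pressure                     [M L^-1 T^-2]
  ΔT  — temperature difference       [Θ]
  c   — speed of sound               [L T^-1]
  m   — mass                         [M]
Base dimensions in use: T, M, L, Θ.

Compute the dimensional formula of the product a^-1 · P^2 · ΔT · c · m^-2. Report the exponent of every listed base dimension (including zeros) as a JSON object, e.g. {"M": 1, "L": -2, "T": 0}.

Dimensional matrix (T×M×L×Θ by a×P×ΔT×c×m):
  T: [-2 -2  0 -1  0]
  M: [ 0  1  0  0  1]
  L: [ 1 -1  0  1  0]
  Θ: [ 0  0  1  0  0]
  [T]: (-1)·-2+(2)·-2+(1)·0+(1)·-1+(-2)·0 = -3
  [M]: (-1)·0+(2)·1+(1)·0+(1)·0+(-2)·1 = 0
  [L]: (-1)·1+(2)·-1+(1)·0+(1)·1+(-2)·0 = -2
  [Θ]: (-1)·0+(2)·0+(1)·1+(1)·0+(-2)·0 = 1
⇒ T^-3 L^-2 Θ

{"T": -3, "M": 0, "L": -2, "Θ": 1}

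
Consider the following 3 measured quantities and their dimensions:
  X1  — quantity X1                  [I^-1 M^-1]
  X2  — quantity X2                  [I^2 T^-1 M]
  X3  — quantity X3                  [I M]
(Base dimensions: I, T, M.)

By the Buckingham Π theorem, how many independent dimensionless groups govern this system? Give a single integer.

Exponent matrix [I,T,M] × [X1,X2,X3]:
  I: [-1  2  1]
  T: [ 0 -1  0]
  M: [-1  1  1]
Row reduction gives pivot columns X1,X2; rank = 2
Π count = n − r = 3 − 2 = 1

1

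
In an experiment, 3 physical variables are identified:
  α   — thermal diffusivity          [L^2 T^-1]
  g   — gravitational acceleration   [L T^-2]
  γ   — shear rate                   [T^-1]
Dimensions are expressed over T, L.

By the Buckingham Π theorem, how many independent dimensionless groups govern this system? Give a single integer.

Dimensional matrix (T×L by α×g×γ):
  T: [-1 -2 -1]
  L: [ 2  1  0]
Row reduction gives pivot columns α,g; rank = 2
3 vars − rank 2 = 1 Π group

1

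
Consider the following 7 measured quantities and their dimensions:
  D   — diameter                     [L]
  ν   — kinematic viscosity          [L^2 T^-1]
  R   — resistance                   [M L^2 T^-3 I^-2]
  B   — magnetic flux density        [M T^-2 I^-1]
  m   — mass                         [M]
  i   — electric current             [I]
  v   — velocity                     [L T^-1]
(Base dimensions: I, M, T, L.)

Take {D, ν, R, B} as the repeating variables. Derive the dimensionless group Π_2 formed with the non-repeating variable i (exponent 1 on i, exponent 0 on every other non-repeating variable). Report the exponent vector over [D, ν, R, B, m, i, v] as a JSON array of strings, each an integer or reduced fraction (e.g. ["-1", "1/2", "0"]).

["0", "-1", "1", "-1", "0", "1", "0"]

Dimensional matrix (I×M×T×L by D×ν×R×B×m×i×v):
  I: [ 0  0 -2 -1  0  1  0]
  M: [ 0  0  1  1  1  0  0]
  T: [ 0 -1 -3 -2  0  0 -1]
  L: [ 1  2  2  0  0  0  1]
Row reduction gives pivot columns D,ν,R,B; rank = 4
Pivot set = {D,ν,R,B}, free = {m,i,v}
RREF:
  r0: [   1    0    0    0    4    0   -1]
  r1: [   0    1    0    0   -1    1    1]
  r2: [   0    0    1    0   -1   -1    0]
  r3: [   0    0    0    1    2    1    0]
Fix exponent of i at 1, m at 0, v at 0; solve each RREF row for its pivot's exponent:
  r0: exp(D) + (0)·1 = 0 ⇒ exp(D) = 0
  r1: exp(ν) + (1)·1 = 0 ⇒ exp(ν) = -1
  r2: exp(R) + (-1)·1 = 0 ⇒ exp(R) = 1
  r3: exp(B) + (1)·1 = 0 ⇒ exp(B) = -1
Π_2 = ν^-1 · R · B^-1 · i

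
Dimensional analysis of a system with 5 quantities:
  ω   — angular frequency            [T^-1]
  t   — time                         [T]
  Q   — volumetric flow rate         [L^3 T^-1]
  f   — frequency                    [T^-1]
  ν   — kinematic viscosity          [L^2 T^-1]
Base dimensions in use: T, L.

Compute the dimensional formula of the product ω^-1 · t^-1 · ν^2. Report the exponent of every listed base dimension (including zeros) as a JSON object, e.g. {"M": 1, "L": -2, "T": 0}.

Write exponents as rows T,L / cols ω,t,Q,f,ν:
  T: [-1  1 -1 -1 -1]
  L: [ 0  0  3  0  2]
  [T]: (-1)·-1+(-1)·1+(2)·-1 = -2
  [L]: (-1)·0+(-1)·0+(2)·2 = 4
⇒ T^-2 L^4

{"T": -2, "L": 4}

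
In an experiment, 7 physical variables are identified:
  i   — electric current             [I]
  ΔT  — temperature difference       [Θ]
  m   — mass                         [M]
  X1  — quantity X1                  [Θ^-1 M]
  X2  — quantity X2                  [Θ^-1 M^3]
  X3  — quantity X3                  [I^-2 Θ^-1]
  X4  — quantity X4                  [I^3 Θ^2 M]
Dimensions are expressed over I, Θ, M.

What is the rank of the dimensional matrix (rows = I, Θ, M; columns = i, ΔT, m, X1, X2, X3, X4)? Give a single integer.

3

Exponent matrix [I,Θ,M] × [i,ΔT,m,X1,X2,X3,X4]:
  I: [ 1  0  0  0  0 -2  3]
  Θ: [ 0  1  0 -1 -1 -1  2]
  M: [ 0  0  1  1  3  0  1]
Echelon form has 3 nonzero rows (pivots: i,ΔT,m)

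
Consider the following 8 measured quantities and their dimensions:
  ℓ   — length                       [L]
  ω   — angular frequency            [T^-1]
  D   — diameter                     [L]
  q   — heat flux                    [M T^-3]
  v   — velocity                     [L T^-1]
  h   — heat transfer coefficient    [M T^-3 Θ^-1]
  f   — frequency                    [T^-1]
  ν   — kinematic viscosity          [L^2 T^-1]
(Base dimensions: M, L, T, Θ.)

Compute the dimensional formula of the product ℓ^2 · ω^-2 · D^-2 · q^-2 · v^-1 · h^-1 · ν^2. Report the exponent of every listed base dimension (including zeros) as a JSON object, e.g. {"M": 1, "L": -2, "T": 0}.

{"M": -3, "L": 3, "T": 10, "Θ": 1}

Write exponents as rows M,L,T,Θ / cols ℓ,ω,D,q,v,h,f,ν:
  M: [ 0  0  0  1  0  1  0  0]
  L: [ 1  0  1  0  1  0  0  2]
  T: [ 0 -1  0 -3 -1 -3 -1 -1]
  Θ: [ 0  0  0  0  0 -1  0  0]
  [M]: (2)·0+(-2)·0+(-2)·0+(-2)·1+(-1)·0+(-1)·1+(2)·0 = -3
  [L]: (2)·1+(-2)·0+(-2)·1+(-2)·0+(-1)·1+(-1)·0+(2)·2 = 3
  [T]: (2)·0+(-2)·-1+(-2)·0+(-2)·-3+(-1)·-1+(-1)·-3+(2)·-1 = 10
  [Θ]: (2)·0+(-2)·0+(-2)·0+(-2)·0+(-1)·0+(-1)·-1+(2)·0 = 1
⇒ M^-3 L^3 T^10 Θ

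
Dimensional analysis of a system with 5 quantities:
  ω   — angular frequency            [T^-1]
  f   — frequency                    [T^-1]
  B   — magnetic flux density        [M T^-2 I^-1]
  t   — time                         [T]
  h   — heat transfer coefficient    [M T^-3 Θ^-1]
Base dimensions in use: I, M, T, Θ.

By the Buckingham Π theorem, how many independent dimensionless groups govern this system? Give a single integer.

Write exponents as rows I,M,T,Θ / cols ω,f,B,t,h:
  I: [ 0  0 -1  0  0]
  M: [ 0  0  1  0  1]
  T: [-1 -1 -2  1 -3]
  Θ: [ 0  0  0  0 -1]
Row reduction gives pivot columns ω,B,h; rank = 3
5 vars − rank 3 = 2 Π groups

2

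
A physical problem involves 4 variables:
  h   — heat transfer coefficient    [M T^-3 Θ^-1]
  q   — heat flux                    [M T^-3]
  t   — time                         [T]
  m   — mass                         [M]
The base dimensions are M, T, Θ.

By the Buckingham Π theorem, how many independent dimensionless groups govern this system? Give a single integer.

Write exponents as rows M,T,Θ / cols h,q,t,m:
  M: [ 1  1  0  1]
  T: [-3 -3  1  0]
  Θ: [-1  0  0  0]
Row reduction gives pivot columns h,q,t; rank = 3
4 vars − rank 3 = 1 Π group

1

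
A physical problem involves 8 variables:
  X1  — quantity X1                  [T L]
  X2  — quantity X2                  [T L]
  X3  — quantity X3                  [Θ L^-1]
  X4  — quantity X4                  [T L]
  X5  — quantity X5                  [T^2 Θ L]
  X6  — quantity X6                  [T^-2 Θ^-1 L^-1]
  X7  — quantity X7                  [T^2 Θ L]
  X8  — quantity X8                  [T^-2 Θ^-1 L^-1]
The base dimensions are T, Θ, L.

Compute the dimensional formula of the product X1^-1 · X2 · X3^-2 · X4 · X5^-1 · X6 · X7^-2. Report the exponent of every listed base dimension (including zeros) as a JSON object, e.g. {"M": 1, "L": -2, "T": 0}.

{"T": -7, "Θ": -6, "L": -1}

Exponent matrix [T,Θ,L] × [X1,X2,X3,X4,X5,X6,X7,X8]:
  T: [ 1  1  0  1  2 -2  2 -2]
  Θ: [ 0  0  1  0  1 -1  1 -1]
  L: [ 1  1 -1  1  1 -1  1 -1]
  [T]: (-1)·1+(1)·1+(-2)·0+(1)·1+(-1)·2+(1)·-2+(-2)·2 = -7
  [Θ]: (-1)·0+(1)·0+(-2)·1+(1)·0+(-1)·1+(1)·-1+(-2)·1 = -6
  [L]: (-1)·1+(1)·1+(-2)·-1+(1)·1+(-1)·1+(1)·-1+(-2)·1 = -1
⇒ T^-7 Θ^-6 L^-1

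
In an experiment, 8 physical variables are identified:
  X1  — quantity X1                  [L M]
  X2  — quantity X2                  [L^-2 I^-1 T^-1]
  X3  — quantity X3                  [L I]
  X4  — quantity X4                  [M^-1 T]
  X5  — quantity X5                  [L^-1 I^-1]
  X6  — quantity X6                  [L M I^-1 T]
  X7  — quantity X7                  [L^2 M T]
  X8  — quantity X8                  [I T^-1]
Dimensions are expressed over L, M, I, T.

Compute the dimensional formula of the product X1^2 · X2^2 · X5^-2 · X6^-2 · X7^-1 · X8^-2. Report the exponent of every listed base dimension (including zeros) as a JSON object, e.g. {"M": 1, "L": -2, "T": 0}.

Dimensional matrix (L×M×I×T by X1×X2×X3×X4×X5×X6×X7×X8):
  L: [ 1 -2  1  0 -1  1  2  0]
  M: [ 1  0  0 -1  0  1  1  0]
  I: [ 0 -1  1  0 -1 -1  0  1]
  T: [ 0 -1  0  1  0  1  1 -1]
  [L]: (2)·1+(2)·-2+(-2)·-1+(-2)·1+(-1)·2+(-2)·0 = -4
  [M]: (2)·1+(2)·0+(-2)·0+(-2)·1+(-1)·1+(-2)·0 = -1
  [I]: (2)·0+(2)·-1+(-2)·-1+(-2)·-1+(-1)·0+(-2)·1 = 0
  [T]: (2)·0+(2)·-1+(-2)·0+(-2)·1+(-1)·1+(-2)·-1 = -3
⇒ L^-4 M^-1 T^-3

{"L": -4, "M": -1, "I": 0, "T": -3}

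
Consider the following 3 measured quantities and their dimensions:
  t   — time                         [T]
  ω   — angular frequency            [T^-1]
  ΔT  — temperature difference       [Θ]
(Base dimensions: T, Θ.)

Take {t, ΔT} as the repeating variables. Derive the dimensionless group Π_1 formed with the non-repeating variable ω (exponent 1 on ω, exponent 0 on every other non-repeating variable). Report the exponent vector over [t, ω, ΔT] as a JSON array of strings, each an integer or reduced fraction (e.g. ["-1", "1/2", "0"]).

["1", "1", "0"]

Dimensional matrix (T×Θ by t×ω×ΔT):
  T: [ 1 -1  0]
  Θ: [ 0  0  1]
Row reduction gives pivot columns t,ΔT; rank = 2
Repeat: t,ΔT; free: ω
RREF:
  r0: [   1   -1    0]
  r1: [   0    0    1]
Fix exponent of ω at 1; solve each RREF row for its pivot's exponent:
  r0: exp(t) + (-1)·1 = 0 ⇒ exp(t) = 1
  r1: exp(ΔT) + (0)·1 = 0 ⇒ exp(ΔT) = 0
Π_1 = t · ω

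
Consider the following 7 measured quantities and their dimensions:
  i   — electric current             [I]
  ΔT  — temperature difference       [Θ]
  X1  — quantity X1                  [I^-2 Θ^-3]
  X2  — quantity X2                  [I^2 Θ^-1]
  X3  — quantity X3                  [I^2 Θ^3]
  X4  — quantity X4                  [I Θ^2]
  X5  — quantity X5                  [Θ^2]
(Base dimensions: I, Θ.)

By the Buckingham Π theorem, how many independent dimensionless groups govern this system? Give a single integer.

Exponent matrix [I,Θ] × [i,ΔT,X1,X2,X3,X4,X5]:
  I: [ 1  0 -2  2  2  1  0]
  Θ: [ 0  1 -3 -1  3  2  2]
Echelon form has 2 nonzero rows (pivots: i,ΔT)
7 vars − rank 2 = 5 Π groups

5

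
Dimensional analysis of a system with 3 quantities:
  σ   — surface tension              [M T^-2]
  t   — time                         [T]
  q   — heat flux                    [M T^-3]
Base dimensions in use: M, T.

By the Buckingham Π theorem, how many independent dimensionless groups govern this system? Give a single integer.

1

Dimensional matrix (M×T by σ×t×q):
  M: [ 1  0  1]
  T: [-2  1 -3]
Echelon form has 2 nonzero rows (pivots: σ,t)
Π count = n − r = 3 − 2 = 1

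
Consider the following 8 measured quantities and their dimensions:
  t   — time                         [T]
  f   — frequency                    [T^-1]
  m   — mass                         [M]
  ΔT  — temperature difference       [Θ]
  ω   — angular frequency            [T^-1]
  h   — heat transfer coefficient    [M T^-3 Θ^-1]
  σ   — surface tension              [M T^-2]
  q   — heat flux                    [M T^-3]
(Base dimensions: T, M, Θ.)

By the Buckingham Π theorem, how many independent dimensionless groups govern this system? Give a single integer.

5

Dimensional matrix (T×M×Θ by t×f×m×ΔT×ω×h×σ×q):
  T: [ 1 -1  0  0 -1 -3 -2 -3]
  M: [ 0  0  1  0  0  1  1  1]
  Θ: [ 0  0  0  1  0 -1  0  0]
RREF → pivots at {t,m,ΔT} ⇒ r = 3
8 vars − rank 3 = 5 Π groups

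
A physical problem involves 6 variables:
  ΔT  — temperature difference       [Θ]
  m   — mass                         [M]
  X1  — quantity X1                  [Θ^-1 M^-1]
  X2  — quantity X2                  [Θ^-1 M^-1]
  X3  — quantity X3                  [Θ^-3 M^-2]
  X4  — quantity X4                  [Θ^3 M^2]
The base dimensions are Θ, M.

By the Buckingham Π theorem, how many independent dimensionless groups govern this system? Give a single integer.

4

Exponent matrix [Θ,M] × [ΔT,m,X1,X2,X3,X4]:
  Θ: [ 1  0 -1 -1 -3  3]
  M: [ 0  1 -1 -1 -2  2]
Echelon form has 2 nonzero rows (pivots: ΔT,m)
n=6, r=2 ⇒ 4 dimensionless groups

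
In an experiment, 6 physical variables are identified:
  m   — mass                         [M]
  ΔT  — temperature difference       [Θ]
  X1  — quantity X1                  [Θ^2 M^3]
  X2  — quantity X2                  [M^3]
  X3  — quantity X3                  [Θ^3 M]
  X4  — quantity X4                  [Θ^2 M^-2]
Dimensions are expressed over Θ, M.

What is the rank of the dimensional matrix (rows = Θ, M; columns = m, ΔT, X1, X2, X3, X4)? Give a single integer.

2

Exponent matrix [Θ,M] × [m,ΔT,X1,X2,X3,X4]:
  Θ: [ 0  1  2  0  3  2]
  M: [ 1  0  3  3  1 -2]
RREF → pivots at {m,ΔT} ⇒ r = 2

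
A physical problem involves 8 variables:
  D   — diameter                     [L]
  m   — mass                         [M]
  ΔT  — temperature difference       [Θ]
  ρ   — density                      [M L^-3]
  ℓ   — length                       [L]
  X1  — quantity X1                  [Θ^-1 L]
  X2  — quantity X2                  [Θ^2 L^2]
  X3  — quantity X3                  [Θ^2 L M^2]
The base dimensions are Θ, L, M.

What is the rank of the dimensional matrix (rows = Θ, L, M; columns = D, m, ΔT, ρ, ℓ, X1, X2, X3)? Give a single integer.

Exponent matrix [Θ,L,M] × [D,m,ΔT,ρ,ℓ,X1,X2,X3]:
  Θ: [ 0  0  1  0  0 -1  2  2]
  L: [ 1  0  0 -3  1  1  2  1]
  M: [ 0  1  0  1  0  0  0  2]
Echelon form has 3 nonzero rows (pivots: D,m,ΔT)

3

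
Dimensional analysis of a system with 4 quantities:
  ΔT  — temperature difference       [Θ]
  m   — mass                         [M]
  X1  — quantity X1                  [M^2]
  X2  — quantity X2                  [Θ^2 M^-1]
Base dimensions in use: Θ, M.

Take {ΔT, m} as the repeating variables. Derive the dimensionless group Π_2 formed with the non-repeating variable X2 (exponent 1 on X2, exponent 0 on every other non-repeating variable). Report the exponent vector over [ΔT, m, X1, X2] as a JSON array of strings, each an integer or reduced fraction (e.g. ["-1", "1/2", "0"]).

Write exponents as rows Θ,M / cols ΔT,m,X1,X2:
  Θ: [ 1  0  0  2]
  M: [ 0  1  2 -1]
Echelon form has 2 nonzero rows (pivots: ΔT,m)
Pivot set = {ΔT,m}, free = {X1,X2}
RREF:
  r0: [   1    0    0    2]
  r1: [   0    1    2   -1]
Fix exponent of X2 at 1, X1 at 0; solve each RREF row for its pivot's exponent:
  r0: exp(ΔT) + (2)·1 = 0 ⇒ exp(ΔT) = -2
  r1: exp(m) + (-1)·1 = 0 ⇒ exp(m) = 1
Π_2 = ΔT^-2 · m · X2

["-2", "1", "0", "1"]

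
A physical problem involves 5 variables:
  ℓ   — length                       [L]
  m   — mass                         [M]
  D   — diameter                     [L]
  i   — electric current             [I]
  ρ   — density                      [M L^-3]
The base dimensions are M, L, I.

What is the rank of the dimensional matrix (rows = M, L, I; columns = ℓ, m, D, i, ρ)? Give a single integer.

Write exponents as rows M,L,I / cols ℓ,m,D,i,ρ:
  M: [ 0  1  0  0  1]
  L: [ 1  0  1  0 -3]
  I: [ 0  0  0  1  0]
Row reduction gives pivot columns ℓ,m,i; rank = 3

3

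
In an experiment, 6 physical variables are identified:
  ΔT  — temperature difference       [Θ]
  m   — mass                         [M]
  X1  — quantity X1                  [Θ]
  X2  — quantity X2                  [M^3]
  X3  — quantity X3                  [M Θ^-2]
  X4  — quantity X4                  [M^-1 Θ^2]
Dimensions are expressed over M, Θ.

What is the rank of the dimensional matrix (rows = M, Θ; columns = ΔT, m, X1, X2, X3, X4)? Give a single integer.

Exponent matrix [M,Θ] × [ΔT,m,X1,X2,X3,X4]:
  M: [ 0  1  0  3  1 -1]
  Θ: [ 1  0  1  0 -2  2]
RREF → pivots at {ΔT,m} ⇒ r = 2

2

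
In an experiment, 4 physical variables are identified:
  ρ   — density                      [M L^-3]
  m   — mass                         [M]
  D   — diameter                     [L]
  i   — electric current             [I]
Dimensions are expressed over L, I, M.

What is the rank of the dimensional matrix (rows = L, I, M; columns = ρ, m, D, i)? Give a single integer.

3

Exponent matrix [L,I,M] × [ρ,m,D,i]:
  L: [-3  0  1  0]
  I: [ 0  0  0  1]
  M: [ 1  1  0  0]
RREF → pivots at {ρ,m,i} ⇒ r = 3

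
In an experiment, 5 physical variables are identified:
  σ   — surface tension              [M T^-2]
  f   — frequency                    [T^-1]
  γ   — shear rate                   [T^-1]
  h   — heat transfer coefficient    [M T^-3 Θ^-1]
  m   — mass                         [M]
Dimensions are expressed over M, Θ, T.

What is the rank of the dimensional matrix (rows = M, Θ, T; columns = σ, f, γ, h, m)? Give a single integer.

Write exponents as rows M,Θ,T / cols σ,f,γ,h,m:
  M: [ 1  0  0  1  1]
  Θ: [ 0  0  0 -1  0]
  T: [-2 -1 -1 -3  0]
RREF → pivots at {σ,f,h} ⇒ r = 3

3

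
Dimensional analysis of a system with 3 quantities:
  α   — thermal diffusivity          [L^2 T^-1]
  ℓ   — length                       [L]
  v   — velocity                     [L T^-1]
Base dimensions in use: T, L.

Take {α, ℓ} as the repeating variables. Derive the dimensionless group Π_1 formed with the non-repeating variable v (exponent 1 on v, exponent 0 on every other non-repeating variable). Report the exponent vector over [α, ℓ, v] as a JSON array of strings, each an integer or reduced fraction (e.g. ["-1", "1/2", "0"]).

["-1", "1", "1"]

Exponent matrix [T,L] × [α,ℓ,v]:
  T: [-1  0 -1]
  L: [ 2  1  1]
Echelon form has 2 nonzero rows (pivots: α,ℓ)
Repeat: α,ℓ; free: v
RREF:
  r0: [   1    0    1]
  r1: [   0    1   -1]
Fix exponent of v at 1; solve each RREF row for its pivot's exponent:
  r0: exp(α) + (1)·1 = 0 ⇒ exp(α) = -1
  r1: exp(ℓ) + (-1)·1 = 0 ⇒ exp(ℓ) = 1
Π_1 = α^-1 · ℓ · v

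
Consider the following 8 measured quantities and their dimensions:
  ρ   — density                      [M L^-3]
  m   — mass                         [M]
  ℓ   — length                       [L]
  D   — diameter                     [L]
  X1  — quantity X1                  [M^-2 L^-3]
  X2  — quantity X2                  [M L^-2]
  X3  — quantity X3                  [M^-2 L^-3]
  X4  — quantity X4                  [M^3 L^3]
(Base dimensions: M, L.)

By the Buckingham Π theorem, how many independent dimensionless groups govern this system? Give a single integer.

6

Write exponents as rows M,L / cols ρ,m,ℓ,D,X1,X2,X3,X4:
  M: [ 1  1  0  0 -2  1 -2  3]
  L: [-3  0  1  1 -3 -2 -3  3]
RREF → pivots at {ρ,m} ⇒ r = 2
8 vars − rank 2 = 6 Π groups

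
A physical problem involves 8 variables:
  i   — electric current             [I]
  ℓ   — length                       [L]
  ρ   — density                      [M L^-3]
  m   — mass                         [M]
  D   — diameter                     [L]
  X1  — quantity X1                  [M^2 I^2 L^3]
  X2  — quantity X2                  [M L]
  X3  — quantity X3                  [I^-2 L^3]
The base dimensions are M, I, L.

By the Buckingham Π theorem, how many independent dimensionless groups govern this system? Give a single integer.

Dimensional matrix (M×I×L by i×ℓ×ρ×m×D×X1×X2×X3):
  M: [ 0  0  1  1  0  2  1  0]
  I: [ 1  0  0  0  0  2  0 -2]
  L: [ 0  1 -3  0  1  3  1  3]
RREF → pivots at {i,ℓ,ρ} ⇒ r = 3
8 vars − rank 3 = 5 Π groups

5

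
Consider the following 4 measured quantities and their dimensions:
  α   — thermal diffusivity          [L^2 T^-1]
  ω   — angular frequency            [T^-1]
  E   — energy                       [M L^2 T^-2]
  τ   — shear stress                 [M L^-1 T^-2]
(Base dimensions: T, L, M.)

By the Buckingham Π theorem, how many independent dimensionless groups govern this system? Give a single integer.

1

Write exponents as rows T,L,M / cols α,ω,E,τ:
  T: [-1 -1 -2 -2]
  L: [ 2  0  2 -1]
  M: [ 0  0  1  1]
RREF → pivots at {α,ω,E} ⇒ r = 3
Π count = n − r = 4 − 3 = 1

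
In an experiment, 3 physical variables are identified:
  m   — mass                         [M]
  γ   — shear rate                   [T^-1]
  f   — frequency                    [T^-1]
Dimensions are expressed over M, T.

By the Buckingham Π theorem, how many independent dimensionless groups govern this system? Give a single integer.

Dimensional matrix (M×T by m×γ×f):
  M: [ 1  0  0]
  T: [ 0 -1 -1]
RREF → pivots at {m,γ} ⇒ r = 2
n=3, r=2 ⇒ 1 dimensionless group

1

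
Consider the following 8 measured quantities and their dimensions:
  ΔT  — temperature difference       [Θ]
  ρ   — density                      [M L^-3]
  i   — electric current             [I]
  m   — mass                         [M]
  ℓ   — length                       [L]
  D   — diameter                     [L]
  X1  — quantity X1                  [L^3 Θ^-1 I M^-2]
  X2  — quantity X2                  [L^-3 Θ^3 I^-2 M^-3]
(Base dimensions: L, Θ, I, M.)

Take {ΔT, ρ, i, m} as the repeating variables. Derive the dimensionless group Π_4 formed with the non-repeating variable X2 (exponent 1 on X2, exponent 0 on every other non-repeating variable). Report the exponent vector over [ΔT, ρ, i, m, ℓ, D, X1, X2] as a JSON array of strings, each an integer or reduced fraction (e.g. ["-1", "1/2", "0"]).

Write exponents as rows L,Θ,I,M / cols ΔT,ρ,i,m,ℓ,D,X1,X2:
  L: [ 0 -3  0  0  1  1  3 -3]
  Θ: [ 1  0  0  0  0  0 -1  3]
  I: [ 0  0  1  0  0  0  1 -2]
  M: [ 0  1  0  1  0  0 -2 -3]
Echelon form has 4 nonzero rows (pivots: ΔT,ρ,i,m)
Pivot set = {ΔT,ρ,i,m}, free = {ℓ,D,X1,X2}
RREF:
  r0: [   1    0    0    0    0    0   -1    3]
  r1: [   0    1    0    0 -1/3 -1/3   -1    1]
  r2: [   0    0    1    0    0    0    1   -2]
  r3: [   0    0    0    1  1/3  1/3   -1   -4]
Fix exponent of X2 at 1, ℓ at 0, D at 0, X1 at 0; solve each RREF row for its pivot's exponent:
  r0: exp(ΔT) + (3)·1 = 0 ⇒ exp(ΔT) = -3
  r1: exp(ρ) + (1)·1 = 0 ⇒ exp(ρ) = -1
  r2: exp(i) + (-2)·1 = 0 ⇒ exp(i) = 2
  r3: exp(m) + (-4)·1 = 0 ⇒ exp(m) = 4
Π_4 = ΔT^-3 · ρ^-1 · i^2 · m^4 · X2

["-3", "-1", "2", "4", "0", "0", "0", "1"]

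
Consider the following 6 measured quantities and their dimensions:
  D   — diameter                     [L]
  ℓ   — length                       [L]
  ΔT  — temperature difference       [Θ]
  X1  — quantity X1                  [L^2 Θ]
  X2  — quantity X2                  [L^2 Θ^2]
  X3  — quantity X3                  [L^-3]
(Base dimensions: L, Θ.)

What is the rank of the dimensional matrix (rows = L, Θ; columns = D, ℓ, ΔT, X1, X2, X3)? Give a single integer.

2

Exponent matrix [L,Θ] × [D,ℓ,ΔT,X1,X2,X3]:
  L: [ 1  1  0  2  2 -3]
  Θ: [ 0  0  1  1  2  0]
Echelon form has 2 nonzero rows (pivots: D,ΔT)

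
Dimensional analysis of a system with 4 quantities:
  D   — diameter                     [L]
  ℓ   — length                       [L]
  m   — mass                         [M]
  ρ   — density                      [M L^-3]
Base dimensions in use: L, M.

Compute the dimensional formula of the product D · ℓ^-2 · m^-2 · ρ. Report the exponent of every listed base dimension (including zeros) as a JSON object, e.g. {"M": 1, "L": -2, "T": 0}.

Write exponents as rows L,M / cols D,ℓ,m,ρ:
  L: [ 1  1  0 -3]
  M: [ 0  0  1  1]
  [L]: (1)·1+(-2)·1+(-2)·0+(1)·-3 = -4
  [M]: (1)·0+(-2)·0+(-2)·1+(1)·1 = -1
⇒ L^-4 M^-1

{"L": -4, "M": -1}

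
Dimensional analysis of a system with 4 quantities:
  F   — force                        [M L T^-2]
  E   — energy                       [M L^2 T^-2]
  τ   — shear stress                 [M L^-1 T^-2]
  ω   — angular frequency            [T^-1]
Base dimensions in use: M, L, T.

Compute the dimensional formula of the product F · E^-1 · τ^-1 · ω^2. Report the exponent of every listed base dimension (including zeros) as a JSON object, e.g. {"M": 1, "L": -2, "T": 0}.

{"M": -1, "L": 0, "T": 0}

Exponent matrix [M,L,T] × [F,E,τ,ω]:
  M: [ 1  1  1  0]
  L: [ 1  2 -1  0]
  T: [-2 -2 -2 -1]
  [M]: (1)·1+(-1)·1+(-1)·1+(2)·0 = -1
  [L]: (1)·1+(-1)·2+(-1)·-1+(2)·0 = 0
  [T]: (1)·-2+(-1)·-2+(-1)·-2+(2)·-1 = 0
⇒ M^-1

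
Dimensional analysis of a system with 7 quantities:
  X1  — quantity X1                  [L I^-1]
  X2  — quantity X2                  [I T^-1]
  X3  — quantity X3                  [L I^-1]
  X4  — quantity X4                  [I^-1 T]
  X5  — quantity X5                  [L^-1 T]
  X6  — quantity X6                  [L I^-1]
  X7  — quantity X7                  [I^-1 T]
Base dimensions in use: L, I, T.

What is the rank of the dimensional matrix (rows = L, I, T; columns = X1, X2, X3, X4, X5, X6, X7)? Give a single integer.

Write exponents as rows L,I,T / cols X1,X2,X3,X4,X5,X6,X7:
  L: [ 1  0  1  0 -1  1  0]
  I: [-1  1 -1 -1  0 -1 -1]
  T: [ 0 -1  0  1  1  0  1]
RREF → pivots at {X1,X2} ⇒ r = 2

2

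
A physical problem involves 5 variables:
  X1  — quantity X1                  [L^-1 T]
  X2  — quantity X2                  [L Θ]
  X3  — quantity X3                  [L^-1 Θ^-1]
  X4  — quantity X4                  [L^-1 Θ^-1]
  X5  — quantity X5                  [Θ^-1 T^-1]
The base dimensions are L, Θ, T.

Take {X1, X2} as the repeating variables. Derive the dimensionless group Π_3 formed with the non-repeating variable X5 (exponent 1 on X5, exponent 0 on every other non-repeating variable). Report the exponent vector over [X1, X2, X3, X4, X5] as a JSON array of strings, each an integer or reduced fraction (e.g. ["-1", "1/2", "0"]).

Exponent matrix [L,Θ,T] × [X1,X2,X3,X4,X5]:
  L: [-1  1 -1 -1  0]
  Θ: [ 0  1 -1 -1 -1]
  T: [ 1  0  0  0 -1]
Row reduction gives pivot columns X1,X2; rank = 2
Pivot set = {X1,X2}, free = {X3,X4,X5}
RREF:
  r0: [   1    0    0    0   -1]
  r1: [   0    1   -1   -1   -1]
  r2: [   0    0    0    0    0]
Fix exponent of X5 at 1, X3 at 0, X4 at 0; solve each RREF row for its pivot's exponent:
  r0: exp(X1) + (-1)·1 = 0 ⇒ exp(X1) = 1
  r1: exp(X2) + (-1)·1 = 0 ⇒ exp(X2) = 1
Π_3 = X1 · X2 · X5

["1", "1", "0", "0", "1"]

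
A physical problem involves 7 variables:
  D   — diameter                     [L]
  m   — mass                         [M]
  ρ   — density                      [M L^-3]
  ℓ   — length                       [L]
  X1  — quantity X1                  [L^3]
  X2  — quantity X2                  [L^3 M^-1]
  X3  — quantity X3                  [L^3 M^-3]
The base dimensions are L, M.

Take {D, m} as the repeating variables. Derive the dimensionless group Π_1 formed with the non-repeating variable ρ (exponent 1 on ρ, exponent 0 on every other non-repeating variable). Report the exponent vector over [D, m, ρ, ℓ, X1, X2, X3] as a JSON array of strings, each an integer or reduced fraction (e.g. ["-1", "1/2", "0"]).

["3", "-1", "1", "0", "0", "0", "0"]

Dimensional matrix (L×M by D×m×ρ×ℓ×X1×X2×X3):
  L: [ 1  0 -3  1  3  3  3]
  M: [ 0  1  1  0  0 -1 -3]
RREF → pivots at {D,m} ⇒ r = 2
Repeat: D,m; free: ρ,ℓ,X1,X2,X3
RREF:
  r0: [   1    0   -3    1    3    3    3]
  r1: [   0    1    1    0    0   -1   -3]
Fix exponent of ρ at 1, ℓ at 0, X1 at 0, X2 at 0, X3 at 0; solve each RREF row for its pivot's exponent:
  r0: exp(D) + (-3)·1 = 0 ⇒ exp(D) = 3
  r1: exp(m) + (1)·1 = 0 ⇒ exp(m) = -1
Π_1 = D^3 · m^-1 · ρ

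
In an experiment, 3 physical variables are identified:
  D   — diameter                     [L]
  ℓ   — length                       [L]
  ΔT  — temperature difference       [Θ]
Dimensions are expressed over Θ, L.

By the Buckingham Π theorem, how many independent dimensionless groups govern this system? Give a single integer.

Exponent matrix [Θ,L] × [D,ℓ,ΔT]:
  Θ: [ 0  0  1]
  L: [ 1  1  0]
Row reduction gives pivot columns D,ΔT; rank = 2
n=3, r=2 ⇒ 1 dimensionless group

1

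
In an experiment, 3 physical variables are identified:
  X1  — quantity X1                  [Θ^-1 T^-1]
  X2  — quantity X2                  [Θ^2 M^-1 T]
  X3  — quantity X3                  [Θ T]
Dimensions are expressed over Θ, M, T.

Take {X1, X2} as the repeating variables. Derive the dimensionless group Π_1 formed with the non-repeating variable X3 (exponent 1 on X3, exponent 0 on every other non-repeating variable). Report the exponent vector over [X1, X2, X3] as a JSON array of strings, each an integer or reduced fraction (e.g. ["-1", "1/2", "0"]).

["1", "0", "1"]

Write exponents as rows Θ,M,T / cols X1,X2,X3:
  Θ: [-1  2  1]
  M: [ 0 -1  0]
  T: [-1  1  1]
Row reduction gives pivot columns X1,X2; rank = 2
Pivot set = {X1,X2}, free = {X3}
RREF:
  r0: [   1    0   -1]
  r1: [   0    1    0]
  r2: [   0    0    0]
Fix exponent of X3 at 1; solve each RREF row for its pivot's exponent:
  r0: exp(X1) + (-1)·1 = 0 ⇒ exp(X1) = 1
  r1: exp(X2) + (0)·1 = 0 ⇒ exp(X2) = 0
Π_1 = X1 · X3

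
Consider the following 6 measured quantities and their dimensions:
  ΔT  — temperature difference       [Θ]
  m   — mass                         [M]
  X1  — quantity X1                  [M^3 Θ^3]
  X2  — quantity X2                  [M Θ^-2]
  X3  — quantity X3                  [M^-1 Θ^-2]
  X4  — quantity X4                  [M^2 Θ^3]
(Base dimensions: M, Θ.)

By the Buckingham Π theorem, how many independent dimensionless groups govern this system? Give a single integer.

4

Exponent matrix [M,Θ] × [ΔT,m,X1,X2,X3,X4]:
  M: [ 0  1  3  1 -1  2]
  Θ: [ 1  0  3 -2 -2  3]
Echelon form has 2 nonzero rows (pivots: ΔT,m)
n=6, r=2 ⇒ 4 dimensionless groups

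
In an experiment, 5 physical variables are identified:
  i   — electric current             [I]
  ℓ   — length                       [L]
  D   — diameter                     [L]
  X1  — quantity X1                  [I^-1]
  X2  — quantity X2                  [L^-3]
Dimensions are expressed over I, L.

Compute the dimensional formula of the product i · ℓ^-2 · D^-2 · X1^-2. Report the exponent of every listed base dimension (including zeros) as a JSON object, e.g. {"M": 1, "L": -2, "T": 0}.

Write exponents as rows I,L / cols i,ℓ,D,X1,X2:
  I: [ 1  0  0 -1  0]
  L: [ 0  1  1  0 -3]
  [I]: (1)·1+(-2)·0+(-2)·0+(-2)·-1 = 3
  [L]: (1)·0+(-2)·1+(-2)·1+(-2)·0 = -4
⇒ I^3 L^-4

{"I": 3, "L": -4}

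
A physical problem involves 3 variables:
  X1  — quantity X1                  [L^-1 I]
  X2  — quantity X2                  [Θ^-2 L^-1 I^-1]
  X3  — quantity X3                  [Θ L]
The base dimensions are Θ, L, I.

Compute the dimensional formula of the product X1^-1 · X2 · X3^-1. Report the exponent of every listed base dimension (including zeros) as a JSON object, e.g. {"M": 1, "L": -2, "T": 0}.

{"Θ": -3, "L": -1, "I": -2}

Write exponents as rows Θ,L,I / cols X1,X2,X3:
  Θ: [ 0 -2  1]
  L: [-1 -1  1]
  I: [ 1 -1  0]
  [Θ]: (-1)·0+(1)·-2+(-1)·1 = -3
  [L]: (-1)·-1+(1)·-1+(-1)·1 = -1
  [I]: (-1)·1+(1)·-1+(-1)·0 = -2
⇒ Θ^-3 L^-1 I^-2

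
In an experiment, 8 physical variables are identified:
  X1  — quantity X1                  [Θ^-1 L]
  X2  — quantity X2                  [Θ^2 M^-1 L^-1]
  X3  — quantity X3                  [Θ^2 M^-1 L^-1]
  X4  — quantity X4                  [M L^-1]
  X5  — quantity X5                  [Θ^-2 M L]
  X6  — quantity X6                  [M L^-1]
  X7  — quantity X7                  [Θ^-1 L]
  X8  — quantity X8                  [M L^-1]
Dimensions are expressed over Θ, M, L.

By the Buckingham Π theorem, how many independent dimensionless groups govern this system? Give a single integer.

6

Dimensional matrix (Θ×M×L by X1×X2×X3×X4×X5×X6×X7×X8):
  Θ: [-1  2  2  0 -2  0 -1  0]
  M: [ 0 -1 -1  1  1  1  0  1]
  L: [ 1 -1 -1 -1  1 -1  1 -1]
RREF → pivots at {X1,X2} ⇒ r = 2
n=8, r=2 ⇒ 6 dimensionless groups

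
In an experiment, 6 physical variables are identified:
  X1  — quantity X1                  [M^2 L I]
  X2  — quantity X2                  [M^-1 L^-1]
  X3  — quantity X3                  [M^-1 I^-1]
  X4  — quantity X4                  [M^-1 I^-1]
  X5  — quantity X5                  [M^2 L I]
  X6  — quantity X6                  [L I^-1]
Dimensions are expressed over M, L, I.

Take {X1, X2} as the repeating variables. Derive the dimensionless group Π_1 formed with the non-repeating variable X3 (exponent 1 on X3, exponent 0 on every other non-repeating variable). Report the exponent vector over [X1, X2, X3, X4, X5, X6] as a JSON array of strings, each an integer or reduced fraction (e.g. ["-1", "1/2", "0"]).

Dimensional matrix (M×L×I by X1×X2×X3×X4×X5×X6):
  M: [ 2 -1 -1 -1  2  0]
  L: [ 1 -1  0  0  1  1]
  I: [ 1  0 -1 -1  1 -1]
Row reduction gives pivot columns X1,X2; rank = 2
Repeat: X1,X2; free: X3,X4,X5,X6
RREF:
  r0: [   1    0   -1   -1    1   -1]
  r1: [   0    1   -1   -1    0   -2]
  r2: [   0    0    0    0    0    0]
Fix exponent of X3 at 1, X4 at 0, X5 at 0, X6 at 0; solve each RREF row for its pivot's exponent:
  r0: exp(X1) + (-1)·1 = 0 ⇒ exp(X1) = 1
  r1: exp(X2) + (-1)·1 = 0 ⇒ exp(X2) = 1
Π_1 = X1 · X2 · X3

["1", "1", "1", "0", "0", "0"]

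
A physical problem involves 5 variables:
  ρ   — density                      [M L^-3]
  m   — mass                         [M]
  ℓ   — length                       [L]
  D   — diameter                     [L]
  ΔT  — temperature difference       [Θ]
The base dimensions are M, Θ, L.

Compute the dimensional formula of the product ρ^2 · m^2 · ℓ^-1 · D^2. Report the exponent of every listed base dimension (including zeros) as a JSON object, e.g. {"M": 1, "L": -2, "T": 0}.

Write exponents as rows M,Θ,L / cols ρ,m,ℓ,D,ΔT:
  M: [ 1  1  0  0  0]
  Θ: [ 0  0  0  0  1]
  L: [-3  0  1  1  0]
  [M]: (2)·1+(2)·1+(-1)·0+(2)·0 = 4
  [Θ]: (2)·0+(2)·0+(-1)·0+(2)·0 = 0
  [L]: (2)·-3+(2)·0+(-1)·1+(2)·1 = -5
⇒ M^4 L^-5

{"M": 4, "Θ": 0, "L": -5}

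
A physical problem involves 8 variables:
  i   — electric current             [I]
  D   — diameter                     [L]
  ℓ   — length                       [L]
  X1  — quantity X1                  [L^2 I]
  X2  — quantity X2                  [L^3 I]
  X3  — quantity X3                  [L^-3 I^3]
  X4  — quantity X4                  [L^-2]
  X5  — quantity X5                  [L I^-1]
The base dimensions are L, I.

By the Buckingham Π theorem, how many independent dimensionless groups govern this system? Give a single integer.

6

Dimensional matrix (L×I by i×D×ℓ×X1×X2×X3×X4×X5):
  L: [ 0  1  1  2  3 -3 -2  1]
  I: [ 1  0  0  1  1  3  0 -1]
Echelon form has 2 nonzero rows (pivots: i,D)
8 vars − rank 2 = 6 Π groups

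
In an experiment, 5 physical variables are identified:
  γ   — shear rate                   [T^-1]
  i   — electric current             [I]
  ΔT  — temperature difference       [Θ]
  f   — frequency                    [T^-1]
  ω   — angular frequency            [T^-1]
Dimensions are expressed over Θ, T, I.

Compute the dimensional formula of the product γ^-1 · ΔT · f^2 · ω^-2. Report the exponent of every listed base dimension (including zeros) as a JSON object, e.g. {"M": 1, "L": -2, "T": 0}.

{"Θ": 1, "T": 1, "I": 0}

Exponent matrix [Θ,T,I] × [γ,i,ΔT,f,ω]:
  Θ: [ 0  0  1  0  0]
  T: [-1  0  0 -1 -1]
  I: [ 0  1  0  0  0]
  [Θ]: (-1)·0+(1)·1+(2)·0+(-2)·0 = 1
  [T]: (-1)·-1+(1)·0+(2)·-1+(-2)·-1 = 1
  [I]: (-1)·0+(1)·0+(2)·0+(-2)·0 = 0
⇒ Θ T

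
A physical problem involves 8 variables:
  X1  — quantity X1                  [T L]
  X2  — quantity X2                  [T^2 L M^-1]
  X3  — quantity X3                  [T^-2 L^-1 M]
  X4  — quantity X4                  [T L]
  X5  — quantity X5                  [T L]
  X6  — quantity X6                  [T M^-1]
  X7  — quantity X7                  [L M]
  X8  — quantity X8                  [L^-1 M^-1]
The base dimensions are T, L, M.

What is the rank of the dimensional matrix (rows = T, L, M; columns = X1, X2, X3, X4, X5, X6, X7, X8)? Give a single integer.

2

Exponent matrix [T,L,M] × [X1,X2,X3,X4,X5,X6,X7,X8]:
  T: [ 1  2 -2  1  1  1  0  0]
  L: [ 1  1 -1  1  1  0  1 -1]
  M: [ 0 -1  1  0  0 -1  1 -1]
Echelon form has 2 nonzero rows (pivots: X1,X2)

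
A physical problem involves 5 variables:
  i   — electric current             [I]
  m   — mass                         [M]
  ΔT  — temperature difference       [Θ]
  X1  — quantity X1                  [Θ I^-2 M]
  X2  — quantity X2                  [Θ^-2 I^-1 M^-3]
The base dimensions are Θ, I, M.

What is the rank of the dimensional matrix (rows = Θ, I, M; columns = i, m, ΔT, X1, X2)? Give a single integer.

Dimensional matrix (Θ×I×M by i×m×ΔT×X1×X2):
  Θ: [ 0  0  1  1 -2]
  I: [ 1  0  0 -2 -1]
  M: [ 0  1  0  1 -3]
Row reduction gives pivot columns i,m,ΔT; rank = 3

3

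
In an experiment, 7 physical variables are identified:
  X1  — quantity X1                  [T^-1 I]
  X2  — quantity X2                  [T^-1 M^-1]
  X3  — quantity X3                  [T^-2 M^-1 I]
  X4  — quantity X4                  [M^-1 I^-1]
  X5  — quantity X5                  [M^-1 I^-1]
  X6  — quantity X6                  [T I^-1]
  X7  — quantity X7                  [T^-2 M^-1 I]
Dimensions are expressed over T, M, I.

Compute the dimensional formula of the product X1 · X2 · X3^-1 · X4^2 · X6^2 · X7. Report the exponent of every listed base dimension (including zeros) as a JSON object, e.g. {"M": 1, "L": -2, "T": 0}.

{"T": 0, "M": -3, "I": -3}

Dimensional matrix (T×M×I by X1×X2×X3×X4×X5×X6×X7):
  T: [-1 -1 -2  0  0  1 -2]
  M: [ 0 -1 -1 -1 -1  0 -1]
  I: [ 1  0  1 -1 -1 -1  1]
  [T]: (1)·-1+(1)·-1+(-1)·-2+(2)·0+(2)·1+(1)·-2 = 0
  [M]: (1)·0+(1)·-1+(-1)·-1+(2)·-1+(2)·0+(1)·-1 = -3
  [I]: (1)·1+(1)·0+(-1)·1+(2)·-1+(2)·-1+(1)·1 = -3
⇒ M^-3 I^-3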